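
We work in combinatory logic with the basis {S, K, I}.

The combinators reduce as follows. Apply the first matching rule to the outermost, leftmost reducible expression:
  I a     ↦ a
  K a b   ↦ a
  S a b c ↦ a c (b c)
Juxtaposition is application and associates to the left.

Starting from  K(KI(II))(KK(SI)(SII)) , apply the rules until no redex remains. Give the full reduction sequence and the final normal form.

  start: K(KI(II))(KK(SI)(SII))
  →1  KI(II)
  →2  I

Answer: normal form = I  (in 2 steps)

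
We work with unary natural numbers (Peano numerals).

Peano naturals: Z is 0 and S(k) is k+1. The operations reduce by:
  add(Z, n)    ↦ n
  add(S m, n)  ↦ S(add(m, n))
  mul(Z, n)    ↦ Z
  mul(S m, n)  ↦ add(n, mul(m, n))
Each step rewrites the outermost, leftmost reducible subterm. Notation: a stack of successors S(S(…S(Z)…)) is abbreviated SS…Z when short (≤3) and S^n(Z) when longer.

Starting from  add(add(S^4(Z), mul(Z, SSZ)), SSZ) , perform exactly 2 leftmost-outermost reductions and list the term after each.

  start: add(add(S^4(Z), mul(Z, SSZ)), SSZ)
  →1  add(S(add(SSSZ, mul(Z, SSZ))), SSZ)
  →2  S(add(add(SSSZ, mul(Z, SSZ)), SSZ))

Answer: after 2 steps: S(add(add(SSSZ, mul(Z, SSZ)), SSZ))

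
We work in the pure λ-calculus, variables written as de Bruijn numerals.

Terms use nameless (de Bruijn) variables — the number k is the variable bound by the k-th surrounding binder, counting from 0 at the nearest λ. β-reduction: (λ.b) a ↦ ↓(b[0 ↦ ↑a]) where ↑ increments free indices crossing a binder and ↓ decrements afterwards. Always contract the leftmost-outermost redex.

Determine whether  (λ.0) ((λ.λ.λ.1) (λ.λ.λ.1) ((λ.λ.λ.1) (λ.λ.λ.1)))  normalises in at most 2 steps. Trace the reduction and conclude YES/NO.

Answer: NO — after 2 steps the term is (λ.λ.1) ((λ.λ.λ.1) (λ.λ.λ.1)), not yet normal

Working:
  start: (λ.0) ((λ.λ.λ.1) (λ.λ.λ.1) ((λ.λ.λ.1) (λ.λ.λ.1)))
  [1] (λ.λ.λ.1) (λ.λ.λ.1) ((λ.λ.λ.1) (λ.λ.λ.1))
  [2] (λ.λ.1) ((λ.λ.λ.1) (λ.λ.λ.1))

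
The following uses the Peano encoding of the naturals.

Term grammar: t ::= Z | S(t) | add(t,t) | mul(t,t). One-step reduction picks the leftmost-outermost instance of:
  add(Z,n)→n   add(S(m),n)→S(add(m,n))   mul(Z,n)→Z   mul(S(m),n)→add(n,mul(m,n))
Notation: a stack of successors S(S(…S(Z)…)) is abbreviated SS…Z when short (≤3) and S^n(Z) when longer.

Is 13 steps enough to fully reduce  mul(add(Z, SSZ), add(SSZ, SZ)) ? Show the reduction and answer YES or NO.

Answer: NO — after 13 steps the term is S(S(S(S(add(S(add(Z, SZ)), mul(Z, add(SSZ, SZ))))))), not yet normal

Reduction:
  start: mul(add(Z, SSZ), add(SSZ, SZ))
  →1  mul(SSZ, add(SSZ, SZ))
  →2  add(add(SSZ, SZ), mul(SZ, add(SSZ, SZ)))
  →3  add(S(add(SZ, SZ)), mul(SZ, add(SSZ, SZ)))
  →4  S(add(add(SZ, SZ), mul(SZ, add(SSZ, SZ))))
  →5  S(add(S(add(Z, SZ)), mul(SZ, add(SSZ, SZ))))
  →6  S(S(add(add(Z, SZ), mul(SZ, add(SSZ, SZ)))))
  →7  S(S(add(SZ, mul(SZ, add(SSZ, SZ)))))
  →8  S(S(S(add(Z, mul(SZ, add(SSZ, SZ))))))
  →9  S(S(S(mul(SZ, add(SSZ, SZ)))))
  →10  S(S(S(add(add(SSZ, SZ), mul(Z, add(SSZ, SZ))))))
  →11  S(S(S(add(S(add(SZ, SZ)), mul(Z, add(SSZ, SZ))))))
  →12  S(S(S(S(add(add(SZ, SZ), mul(Z, add(SSZ, SZ)))))))
  →13  S(S(S(S(add(S(add(Z, SZ)), mul(Z, add(SSZ, SZ)))))))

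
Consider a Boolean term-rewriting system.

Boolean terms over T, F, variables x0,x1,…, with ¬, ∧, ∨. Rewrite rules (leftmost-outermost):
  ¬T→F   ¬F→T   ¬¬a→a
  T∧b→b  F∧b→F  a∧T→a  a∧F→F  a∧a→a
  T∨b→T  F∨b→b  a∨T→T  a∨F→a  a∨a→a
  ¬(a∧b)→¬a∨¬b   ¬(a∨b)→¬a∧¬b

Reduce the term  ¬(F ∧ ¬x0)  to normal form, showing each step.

  start: ¬(F ∧ ¬x0)
  →1  ¬F ∨ ¬¬x0
  →2  T ∨ ¬¬x0
  →3  T

Answer: normal form = T  (in 3 steps)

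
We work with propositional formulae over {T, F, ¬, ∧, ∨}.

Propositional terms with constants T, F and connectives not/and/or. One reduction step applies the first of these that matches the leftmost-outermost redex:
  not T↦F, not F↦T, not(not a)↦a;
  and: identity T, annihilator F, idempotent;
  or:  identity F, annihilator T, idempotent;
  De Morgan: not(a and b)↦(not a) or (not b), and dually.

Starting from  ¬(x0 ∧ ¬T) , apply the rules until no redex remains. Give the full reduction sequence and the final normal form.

Answer: normal form = T  (in 3 steps)

Derivation:
  start: ¬(x0 ∧ ¬T)
  →1  ¬x0 ∨ ¬¬T
  →2  ¬x0 ∨ T
  →3  T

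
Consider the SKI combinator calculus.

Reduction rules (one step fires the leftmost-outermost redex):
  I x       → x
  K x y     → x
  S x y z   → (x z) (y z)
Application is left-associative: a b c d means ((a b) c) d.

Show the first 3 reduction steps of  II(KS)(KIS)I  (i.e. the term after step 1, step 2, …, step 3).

  start: II(KS)(KIS)I
  →1  I(KS)(KIS)I
  →2  KS(KIS)I
  →3  SI

Answer: after 3 steps: SI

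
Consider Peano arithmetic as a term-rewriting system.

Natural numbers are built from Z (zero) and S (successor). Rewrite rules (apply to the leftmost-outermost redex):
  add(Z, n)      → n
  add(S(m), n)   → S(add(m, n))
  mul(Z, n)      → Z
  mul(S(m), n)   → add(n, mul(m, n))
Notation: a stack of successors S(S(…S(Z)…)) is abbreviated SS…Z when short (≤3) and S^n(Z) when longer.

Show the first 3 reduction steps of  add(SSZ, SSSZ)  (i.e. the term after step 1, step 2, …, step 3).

  start: add(SSZ, SSSZ)
  step 1: S(add(SZ, SSSZ))
  step 2: S(S(add(Z, SSSZ)))
  step 3: S^5(Z)

Answer: after 3 steps: S^5(Z)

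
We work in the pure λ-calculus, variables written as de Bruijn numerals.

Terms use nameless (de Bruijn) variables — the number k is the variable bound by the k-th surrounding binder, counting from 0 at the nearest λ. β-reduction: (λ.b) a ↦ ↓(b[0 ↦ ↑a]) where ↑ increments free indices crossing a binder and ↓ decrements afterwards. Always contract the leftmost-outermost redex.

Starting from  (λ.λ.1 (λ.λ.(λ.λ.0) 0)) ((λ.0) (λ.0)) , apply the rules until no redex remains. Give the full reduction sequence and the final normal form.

  start: (λ.λ.1 (λ.λ.(λ.λ.0) 0)) ((λ.0) (λ.0))
  [1] λ.(λ.0) (λ.0) (λ.λ.(λ.λ.0) 0)
  [2] λ.(λ.0) (λ.λ.(λ.λ.0) 0)
  [3] λ.λ.λ.(λ.λ.0) 0
  [4] λ.λ.λ.λ.0

Answer: normal form = λ.λ.λ.λ.0  (in 4 steps)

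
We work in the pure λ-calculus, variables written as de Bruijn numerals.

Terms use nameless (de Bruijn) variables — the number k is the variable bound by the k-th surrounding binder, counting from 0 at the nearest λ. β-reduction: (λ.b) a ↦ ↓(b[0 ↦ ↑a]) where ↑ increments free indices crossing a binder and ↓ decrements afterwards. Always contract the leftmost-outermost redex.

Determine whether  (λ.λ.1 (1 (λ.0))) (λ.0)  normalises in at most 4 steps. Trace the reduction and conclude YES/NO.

Answer: YES — reaches normal form λ.λ.0 in 3 ≤ 4 steps

Derivation:
  start: (λ.λ.1 (1 (λ.0))) (λ.0)
  step 1: λ.(λ.0) ((λ.0) (λ.0))
  step 2: λ.(λ.0) (λ.0)
  step 3: λ.λ.0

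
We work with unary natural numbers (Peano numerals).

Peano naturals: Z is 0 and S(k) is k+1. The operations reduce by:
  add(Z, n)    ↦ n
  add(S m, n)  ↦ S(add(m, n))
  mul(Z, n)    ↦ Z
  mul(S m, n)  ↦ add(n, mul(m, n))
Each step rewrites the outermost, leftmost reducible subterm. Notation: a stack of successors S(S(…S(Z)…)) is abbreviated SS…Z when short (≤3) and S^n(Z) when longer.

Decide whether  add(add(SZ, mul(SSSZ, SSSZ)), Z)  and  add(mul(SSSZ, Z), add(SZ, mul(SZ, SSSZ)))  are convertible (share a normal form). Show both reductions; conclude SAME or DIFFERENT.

Term A:
  start: add(add(SZ, mul(SSSZ, SSSZ)), Z)
  [1] add(S(add(Z, mul(SSSZ, SSSZ))), Z)
  [2] S(add(add(Z, mul(SSSZ, SSSZ)), Z))
  [3] S(add(mul(SSSZ, SSSZ), Z))
  [4] S(add(add(SSSZ, mul(SSZ, SSSZ)), Z))
  [5] S(add(S(add(SSZ, mul(SSZ, SSSZ))), Z))
  [6] S(S(add(add(SSZ, mul(SSZ, SSSZ)), Z)))
  [7] S(S(add(S(add(SZ, mul(SSZ, SSSZ))), Z)))
  [8] S(S(S(add(add(SZ, mul(SSZ, SSSZ)), Z))))
  [9] S(S(S(add(S(add(Z, mul(SSZ, SSSZ))), Z))))
  [10] S(S(S(S(add(add(Z, mul(SSZ, SSSZ)), Z)))))
  [11] S(S(S(S(add(mul(SSZ, SSSZ), Z)))))
  [12] S(S(S(S(add(add(SSSZ, mul(SZ, SSSZ)), Z)))))
  [13] S(S(S(S(add(S(add(SSZ, mul(SZ, SSSZ))), Z)))))
  [14] S(S(S(S(S(add(add(SSZ, mul(SZ, SSSZ)), Z))))))
  [15] S(S(S(S(S(add(S(add(SZ, mul(SZ, SSSZ))), Z))))))
  [16] S(S(S(S(S(S(add(add(SZ, mul(SZ, SSSZ)), Z)))))))
  [17] S(S(S(S(S(S(add(S(add(Z, mul(SZ, SSSZ))), Z)))))))
  [18] S(S(S(S(S(S(S(add(add(Z, mul(SZ, SSSZ)), Z))))))))
  [19] S(S(S(S(S(S(S(add(mul(SZ, SSSZ), Z))))))))
  [20] S(S(S(S(S(S(S(add(add(SSSZ, mul(Z, SSSZ)), Z))))))))
  [21] S(S(S(S(S(S(S(add(S(add(SSZ, mul(Z, SSSZ))), Z))))))))
  [22] S(S(S(S(S(S(S(S(add(add(SSZ, mul(Z, SSSZ)), Z)))))))))
  [23] S(S(S(S(S(S(S(S(add(S(add(SZ, mul(Z, SSSZ))), Z)))))))))
  [24] S(S(S(S(S(S(S(S(S(add(add(SZ, mul(Z, SSSZ)), Z))))))))))
  [25] S(S(S(S(S(S(S(S(S(add(S(add(Z, mul(Z, SSSZ))), Z))))))))))
  [26] S(S(S(S(S(S(S(S(S(S(add(add(Z, mul(Z, SSSZ)), Z)))))))))))
  [27] S(S(S(S(S(S(S(S(S(S(add(mul(Z, SSSZ), Z)))))))))))
  [28] S(S(S(S(S(S(S(S(S(S(add(Z, Z)))))))))))
  [29] S^10(Z)

Term B:
  start: add(mul(SSSZ, Z), add(SZ, mul(SZ, SSSZ)))
  [1] add(add(Z, mul(SSZ, Z)), add(SZ, mul(SZ, SSSZ)))
  [2] add(mul(SSZ, Z), add(SZ, mul(SZ, SSSZ)))
  [3] add(add(Z, mul(SZ, Z)), add(SZ, mul(SZ, SSSZ)))
  [4] add(mul(SZ, Z), add(SZ, mul(SZ, SSSZ)))
  [5] add(add(Z, mul(Z, Z)), add(SZ, mul(SZ, SSSZ)))
  [6] add(mul(Z, Z), add(SZ, mul(SZ, SSSZ)))
  [7] add(Z, add(SZ, mul(SZ, SSSZ)))
  [8] add(SZ, mul(SZ, SSSZ))
  [9] S(add(Z, mul(SZ, SSSZ)))
  [10] S(mul(SZ, SSSZ))
  [11] S(add(SSSZ, mul(Z, SSSZ)))
  [12] S(S(add(SSZ, mul(Z, SSSZ))))
  [13] S(S(S(add(SZ, mul(Z, SSSZ)))))
  [14] S(S(S(S(add(Z, mul(Z, SSSZ))))))
  [15] S(S(S(S(mul(Z, SSSZ)))))
  [16] S^4(Z)

Answer: DIFFERENT — A ⇓ S^10(Z), B ⇓ S^4(Z)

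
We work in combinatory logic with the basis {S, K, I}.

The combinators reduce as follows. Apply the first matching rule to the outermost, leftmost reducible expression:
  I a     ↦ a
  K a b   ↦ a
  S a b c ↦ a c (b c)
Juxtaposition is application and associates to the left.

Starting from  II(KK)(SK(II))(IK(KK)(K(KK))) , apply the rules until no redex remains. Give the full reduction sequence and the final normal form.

Answer: normal form = K(KK)  (in 5 steps)

Derivation:
  start: II(KK)(SK(II))(IK(KK)(K(KK)))
  [1] I(KK)(SK(II))(IK(KK)(K(KK)))
  [2] KK(SK(II))(IK(KK)(K(KK)))
  [3] K(IK(KK)(K(KK)))
  [4] K(K(KK)(K(KK)))
  [5] K(KK)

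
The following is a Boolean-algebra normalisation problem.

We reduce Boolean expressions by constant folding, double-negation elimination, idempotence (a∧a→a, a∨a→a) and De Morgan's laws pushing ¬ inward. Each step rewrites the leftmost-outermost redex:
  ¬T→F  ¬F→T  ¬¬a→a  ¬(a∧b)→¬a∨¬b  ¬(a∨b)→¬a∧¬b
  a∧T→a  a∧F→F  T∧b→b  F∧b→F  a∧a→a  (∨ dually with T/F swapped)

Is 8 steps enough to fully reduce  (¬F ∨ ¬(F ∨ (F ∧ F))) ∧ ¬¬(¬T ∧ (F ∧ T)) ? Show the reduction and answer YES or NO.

Answer: YES — reaches normal form F in 6 ≤ 8 steps

Working:
  start: (¬F ∨ ¬(F ∨ (F ∧ F))) ∧ ¬¬(¬T ∧ (F ∧ T))
  →1  (T ∨ ¬(F ∨ (F ∧ F))) ∧ ¬¬(¬T ∧ (F ∧ T))
  →2  T ∧ ¬¬(¬T ∧ (F ∧ T))
  →3  ¬¬(¬T ∧ (F ∧ T))
  →4  ¬T ∧ (F ∧ T)
  →5  F ∧ (F ∧ T)
  →6  F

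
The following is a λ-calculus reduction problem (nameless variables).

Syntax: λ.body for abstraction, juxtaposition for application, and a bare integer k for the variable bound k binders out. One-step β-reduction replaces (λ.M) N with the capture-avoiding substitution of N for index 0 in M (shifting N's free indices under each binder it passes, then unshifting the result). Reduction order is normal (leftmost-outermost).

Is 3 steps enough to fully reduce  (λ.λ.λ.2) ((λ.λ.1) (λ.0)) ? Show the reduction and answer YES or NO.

  start: (λ.λ.λ.2) ((λ.λ.1) (λ.0))
  [1] λ.λ.(λ.λ.1) (λ.0)
  [2] λ.λ.λ.λ.0

Answer: YES — reaches normal form λ.λ.λ.λ.0 in 2 ≤ 3 steps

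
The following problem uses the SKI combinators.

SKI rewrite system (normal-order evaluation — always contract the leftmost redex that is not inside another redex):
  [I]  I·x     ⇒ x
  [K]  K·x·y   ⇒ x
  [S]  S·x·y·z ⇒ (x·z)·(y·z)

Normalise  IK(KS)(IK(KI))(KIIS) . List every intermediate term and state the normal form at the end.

Answer: normal form = S  (in 3 steps)

Derivation:
  start: IK(KS)(IK(KI))(KIIS)
  step 1: K(KS)(IK(KI))(KIIS)
  step 2: KS(KIIS)
  step 3: S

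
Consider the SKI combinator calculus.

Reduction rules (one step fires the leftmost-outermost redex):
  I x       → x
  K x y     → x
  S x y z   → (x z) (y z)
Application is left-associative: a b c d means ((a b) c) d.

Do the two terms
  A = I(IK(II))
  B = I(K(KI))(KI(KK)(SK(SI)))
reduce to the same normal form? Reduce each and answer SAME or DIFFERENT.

Answer: SAME — A ⇓ KI, B ⇓ KI

Working:
Term A:
  start: I(IK(II))
  →1  IK(II)
  →2  K(II)
  →3  KI

Term B:
  start: I(K(KI))(KI(KK)(SK(SI)))
  →1  K(KI)(KI(KK)(SK(SI)))
  →2  KI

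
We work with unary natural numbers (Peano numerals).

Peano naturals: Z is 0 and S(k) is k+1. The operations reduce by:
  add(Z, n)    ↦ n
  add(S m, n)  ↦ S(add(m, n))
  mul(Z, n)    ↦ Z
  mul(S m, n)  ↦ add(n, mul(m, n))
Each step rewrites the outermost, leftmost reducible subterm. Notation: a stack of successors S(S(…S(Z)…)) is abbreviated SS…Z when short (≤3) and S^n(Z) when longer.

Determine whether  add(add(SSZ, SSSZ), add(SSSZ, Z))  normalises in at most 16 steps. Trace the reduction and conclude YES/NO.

  start: add(add(SSZ, SSSZ), add(SSSZ, Z))
  [1] add(S(add(SZ, SSSZ)), add(SSSZ, Z))
  [2] S(add(add(SZ, SSSZ), add(SSSZ, Z)))
  [3] S(add(S(add(Z, SSSZ)), add(SSSZ, Z)))
  [4] S(S(add(add(Z, SSSZ), add(SSSZ, Z))))
  [5] S(S(add(SSSZ, add(SSSZ, Z))))
  [6] S(S(S(add(SSZ, add(SSSZ, Z)))))
  [7] S(S(S(S(add(SZ, add(SSSZ, Z))))))
  [8] S(S(S(S(S(add(Z, add(SSSZ, Z)))))))
  [9] S(S(S(S(S(add(SSSZ, Z))))))
  [10] S(S(S(S(S(S(add(SSZ, Z)))))))
  [11] S(S(S(S(S(S(S(add(SZ, Z))))))))
  [12] S(S(S(S(S(S(S(S(add(Z, Z)))))))))
  [13] S^8(Z)

Answer: YES — reaches normal form S^8(Z) in 13 ≤ 16 steps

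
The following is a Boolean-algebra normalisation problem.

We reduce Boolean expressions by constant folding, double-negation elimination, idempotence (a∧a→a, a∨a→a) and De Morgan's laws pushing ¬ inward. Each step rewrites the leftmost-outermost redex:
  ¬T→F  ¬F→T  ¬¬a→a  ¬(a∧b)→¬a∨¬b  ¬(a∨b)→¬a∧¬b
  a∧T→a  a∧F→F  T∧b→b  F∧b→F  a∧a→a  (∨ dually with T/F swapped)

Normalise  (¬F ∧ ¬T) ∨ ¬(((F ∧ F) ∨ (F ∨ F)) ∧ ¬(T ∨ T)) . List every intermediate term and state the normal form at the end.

Answer: normal form = T  (in 14 steps)

Reduction:
  start: (¬F ∧ ¬T) ∨ ¬(((F ∧ F) ∨ (F ∨ F)) ∧ ¬(T ∨ T))
  [1] (T ∧ ¬T) ∨ ¬(((F ∧ F) ∨ (F ∨ F)) ∧ ¬(T ∨ T))
  [2] ¬T ∨ ¬(((F ∧ F) ∨ (F ∨ F)) ∧ ¬(T ∨ T))
  [3] F ∨ ¬(((F ∧ F) ∨ (F ∨ F)) ∧ ¬(T ∨ T))
  [4] ¬(((F ∧ F) ∨ (F ∨ F)) ∧ ¬(T ∨ T))
  [5] ¬((F ∧ F) ∨ (F ∨ F)) ∨ ¬¬(T ∨ T)
  [6] (¬(F ∧ F) ∧ ¬(F ∨ F)) ∨ ¬¬(T ∨ T)
  [7] ((¬F ∨ ¬F) ∧ ¬(F ∨ F)) ∨ ¬¬(T ∨ T)
  [8] (¬F ∧ ¬(F ∨ F)) ∨ ¬¬(T ∨ T)
  [9] (T ∧ ¬(F ∨ F)) ∨ ¬¬(T ∨ T)
  [10] ¬(F ∨ F) ∨ ¬¬(T ∨ T)
  [11] (¬F ∧ ¬F) ∨ ¬¬(T ∨ T)
  [12] ¬F ∨ ¬¬(T ∨ T)
  [13] T ∨ ¬¬(T ∨ T)
  [14] T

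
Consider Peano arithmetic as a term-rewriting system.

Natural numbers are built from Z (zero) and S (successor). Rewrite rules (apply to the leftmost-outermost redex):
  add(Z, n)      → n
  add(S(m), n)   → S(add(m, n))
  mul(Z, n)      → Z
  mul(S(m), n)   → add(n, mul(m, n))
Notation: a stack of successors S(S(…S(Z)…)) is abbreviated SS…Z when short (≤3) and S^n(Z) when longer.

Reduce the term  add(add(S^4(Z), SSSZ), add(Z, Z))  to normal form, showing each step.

  start: add(add(S^4(Z), SSSZ), add(Z, Z))
  step 1: add(S(add(SSSZ, SSSZ)), add(Z, Z))
  step 2: S(add(add(SSSZ, SSSZ), add(Z, Z)))
  step 3: S(add(S(add(SSZ, SSSZ)), add(Z, Z)))
  step 4: S(S(add(add(SSZ, SSSZ), add(Z, Z))))
  step 5: S(S(add(S(add(SZ, SSSZ)), add(Z, Z))))
  step 6: S(S(S(add(add(SZ, SSSZ), add(Z, Z)))))
  step 7: S(S(S(add(S(add(Z, SSSZ)), add(Z, Z)))))
  step 8: S(S(S(S(add(add(Z, SSSZ), add(Z, Z))))))
  step 9: S(S(S(S(add(SSSZ, add(Z, Z))))))
  step 10: S(S(S(S(S(add(SSZ, add(Z, Z)))))))
  step 11: S(S(S(S(S(S(add(SZ, add(Z, Z))))))))
  step 12: S(S(S(S(S(S(S(add(Z, add(Z, Z)))))))))
  step 13: S(S(S(S(S(S(S(add(Z, Z))))))))
  step 14: S^7(Z)

Answer: normal form = S^7(Z)  (in 14 steps)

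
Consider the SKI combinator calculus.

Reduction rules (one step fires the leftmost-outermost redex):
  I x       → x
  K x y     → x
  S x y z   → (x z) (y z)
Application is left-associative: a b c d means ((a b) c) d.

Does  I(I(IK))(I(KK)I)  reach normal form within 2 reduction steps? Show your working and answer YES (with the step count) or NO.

Answer: NO — after 2 steps the term is IK(I(KK)I), not yet normal

Reduction:
  start: I(I(IK))(I(KK)I)
  [1] I(IK)(I(KK)I)
  [2] IK(I(KK)I)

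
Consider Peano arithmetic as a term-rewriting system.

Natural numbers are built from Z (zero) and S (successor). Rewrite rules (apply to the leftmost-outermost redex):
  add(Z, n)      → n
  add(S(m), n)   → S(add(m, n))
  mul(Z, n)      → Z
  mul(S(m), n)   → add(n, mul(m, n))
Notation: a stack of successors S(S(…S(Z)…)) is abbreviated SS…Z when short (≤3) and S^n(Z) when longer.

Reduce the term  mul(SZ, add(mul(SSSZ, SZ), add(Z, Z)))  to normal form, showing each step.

Answer: normal form = SSSZ  (in 21 steps)

Derivation:
  start: mul(SZ, add(mul(SSSZ, SZ), add(Z, Z)))
  →1  add(add(mul(SSSZ, SZ), add(Z, Z)), mul(Z, add(mul(SSSZ, SZ), add(Z, Z))))
  →2  add(add(add(SZ, mul(SSZ, SZ)), add(Z, Z)), mul(Z, add(mul(SSSZ, SZ), add(Z, Z))))
  →3  add(add(S(add(Z, mul(SSZ, SZ))), add(Z, Z)), mul(Z, add(mul(SSSZ, SZ), add(Z, Z))))
  →4  add(S(add(add(Z, mul(SSZ, SZ)), add(Z, Z))), mul(Z, add(mul(SSSZ, SZ), add(Z, Z))))
  →5  S(add(add(add(Z, mul(SSZ, SZ)), add(Z, Z)), mul(Z, add(mul(SSSZ, SZ), add(Z, Z)))))
  →6  S(add(add(mul(SSZ, SZ), add(Z, Z)), mul(Z, add(mul(SSSZ, SZ), add(Z, Z)))))
  →7  S(add(add(add(SZ, mul(SZ, SZ)), add(Z, Z)), mul(Z, add(mul(SSSZ, SZ), add(Z, Z)))))
  →8  S(add(add(S(add(Z, mul(SZ, SZ))), add(Z, Z)), mul(Z, add(mul(SSSZ, SZ), add(Z, Z)))))
  →9  S(add(S(add(add(Z, mul(SZ, SZ)), add(Z, Z))), mul(Z, add(mul(SSSZ, SZ), add(Z, Z)))))
  →10  S(S(add(add(add(Z, mul(SZ, SZ)), add(Z, Z)), mul(Z, add(mul(SSSZ, SZ), add(Z, Z))))))
  →11  S(S(add(add(mul(SZ, SZ), add(Z, Z)), mul(Z, add(mul(SSSZ, SZ), add(Z, Z))))))
  →12  S(S(add(add(add(SZ, mul(Z, SZ)), add(Z, Z)), mul(Z, add(mul(SSSZ, SZ), add(Z, Z))))))
  →13  S(S(add(add(S(add(Z, mul(Z, SZ))), add(Z, Z)), mul(Z, add(mul(SSSZ, SZ), add(Z, Z))))))
  →14  S(S(add(S(add(add(Z, mul(Z, SZ)), add(Z, Z))), mul(Z, add(mul(SSSZ, SZ), add(Z, Z))))))
  →15  S(S(S(add(add(add(Z, mul(Z, SZ)), add(Z, Z)), mul(Z, add(mul(SSSZ, SZ), add(Z, Z)))))))
  →16  S(S(S(add(add(mul(Z, SZ), add(Z, Z)), mul(Z, add(mul(SSSZ, SZ), add(Z, Z)))))))
  →17  S(S(S(add(add(Z, add(Z, Z)), mul(Z, add(mul(SSSZ, SZ), add(Z, Z)))))))
  →18  S(S(S(add(add(Z, Z), mul(Z, add(mul(SSSZ, SZ), add(Z, Z)))))))
  →19  S(S(S(add(Z, mul(Z, add(mul(SSSZ, SZ), add(Z, Z)))))))
  →20  S(S(S(mul(Z, add(mul(SSSZ, SZ), add(Z, Z))))))
  →21  SSSZ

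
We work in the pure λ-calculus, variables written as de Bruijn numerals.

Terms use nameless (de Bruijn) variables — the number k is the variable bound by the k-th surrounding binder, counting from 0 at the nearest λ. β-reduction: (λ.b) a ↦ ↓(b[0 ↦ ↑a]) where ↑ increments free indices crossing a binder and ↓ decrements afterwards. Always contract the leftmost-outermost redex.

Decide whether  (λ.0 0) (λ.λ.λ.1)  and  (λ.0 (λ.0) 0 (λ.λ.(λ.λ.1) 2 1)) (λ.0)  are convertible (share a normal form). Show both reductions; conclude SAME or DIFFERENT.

Term A:
  start: (λ.0 0) (λ.λ.λ.1)
  →1  (λ.λ.λ.1) (λ.λ.λ.1)
  →2  λ.λ.1

Term B:
  start: (λ.0 (λ.0) 0 (λ.λ.(λ.λ.1) 2 1)) (λ.0)
  →1  (λ.0) (λ.0) (λ.0) (λ.λ.(λ.λ.1) (λ.0) 1)
  →2  (λ.0) (λ.0) (λ.λ.(λ.λ.1) (λ.0) 1)
  →3  (λ.0) (λ.λ.(λ.λ.1) (λ.0) 1)
  →4  λ.λ.(λ.λ.1) (λ.0) 1
  →5  λ.λ.(λ.λ.0) 1
  →6  λ.λ.λ.0

Answer: DIFFERENT — A ⇓ λ.λ.1, B ⇓ λ.λ.λ.0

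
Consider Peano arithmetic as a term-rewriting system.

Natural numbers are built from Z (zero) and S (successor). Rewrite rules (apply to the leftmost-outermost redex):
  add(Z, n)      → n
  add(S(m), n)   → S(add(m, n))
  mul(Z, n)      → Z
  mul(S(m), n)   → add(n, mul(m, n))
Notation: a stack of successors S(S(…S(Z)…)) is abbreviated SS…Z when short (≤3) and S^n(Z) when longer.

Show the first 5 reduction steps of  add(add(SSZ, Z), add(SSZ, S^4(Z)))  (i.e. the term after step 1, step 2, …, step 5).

  start: add(add(SSZ, Z), add(SSZ, S^4(Z)))
  →1  add(S(add(SZ, Z)), add(SSZ, S^4(Z)))
  →2  S(add(add(SZ, Z), add(SSZ, S^4(Z))))
  →3  S(add(S(add(Z, Z)), add(SSZ, S^4(Z))))
  →4  S(S(add(add(Z, Z), add(SSZ, S^4(Z)))))
  →5  S(S(add(Z, add(SSZ, S^4(Z)))))

Answer: after 5 steps: S(S(add(Z, add(SSZ, S^4(Z)))))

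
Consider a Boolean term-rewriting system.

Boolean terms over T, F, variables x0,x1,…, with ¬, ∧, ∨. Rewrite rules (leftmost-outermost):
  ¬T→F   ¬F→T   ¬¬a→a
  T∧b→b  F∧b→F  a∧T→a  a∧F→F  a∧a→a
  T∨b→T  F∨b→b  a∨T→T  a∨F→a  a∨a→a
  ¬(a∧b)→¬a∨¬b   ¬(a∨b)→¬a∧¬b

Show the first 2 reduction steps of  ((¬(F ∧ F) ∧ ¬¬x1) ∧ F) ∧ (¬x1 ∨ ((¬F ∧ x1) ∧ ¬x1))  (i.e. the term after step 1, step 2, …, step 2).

Answer: after 2 steps: F

Derivation:
  start: ((¬(F ∧ F) ∧ ¬¬x1) ∧ F) ∧ (¬x1 ∨ ((¬F ∧ x1) ∧ ¬x1))
  [1] F ∧ (¬x1 ∨ ((¬F ∧ x1) ∧ ¬x1))
  [2] F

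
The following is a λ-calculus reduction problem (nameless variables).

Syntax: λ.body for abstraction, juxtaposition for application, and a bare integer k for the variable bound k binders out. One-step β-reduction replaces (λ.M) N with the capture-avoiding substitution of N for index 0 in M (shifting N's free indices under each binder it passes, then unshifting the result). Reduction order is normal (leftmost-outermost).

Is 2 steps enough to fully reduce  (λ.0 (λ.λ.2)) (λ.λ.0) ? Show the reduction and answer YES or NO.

Answer: YES — reaches normal form λ.0 in 2 ≤ 2 steps

Reduction:
  start: (λ.0 (λ.λ.2)) (λ.λ.0)
  →1  (λ.λ.0) (λ.λ.λ.λ.0)
  →2  λ.0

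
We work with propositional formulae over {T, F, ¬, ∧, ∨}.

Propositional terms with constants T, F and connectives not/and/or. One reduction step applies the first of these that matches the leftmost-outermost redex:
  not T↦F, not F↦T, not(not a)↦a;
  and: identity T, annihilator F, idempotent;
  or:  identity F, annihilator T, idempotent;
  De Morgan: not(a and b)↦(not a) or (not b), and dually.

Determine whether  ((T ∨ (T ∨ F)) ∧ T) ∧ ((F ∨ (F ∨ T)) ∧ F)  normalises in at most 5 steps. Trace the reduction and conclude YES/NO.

  start: ((T ∨ (T ∨ F)) ∧ T) ∧ ((F ∨ (F ∨ T)) ∧ F)
  →1  (T ∨ (T ∨ F)) ∧ ((F ∨ (F ∨ T)) ∧ F)
  →2  T ∧ ((F ∨ (F ∨ T)) ∧ F)
  →3  (F ∨ (F ∨ T)) ∧ F
  →4  F

Answer: YES — reaches normal form F in 4 ≤ 5 steps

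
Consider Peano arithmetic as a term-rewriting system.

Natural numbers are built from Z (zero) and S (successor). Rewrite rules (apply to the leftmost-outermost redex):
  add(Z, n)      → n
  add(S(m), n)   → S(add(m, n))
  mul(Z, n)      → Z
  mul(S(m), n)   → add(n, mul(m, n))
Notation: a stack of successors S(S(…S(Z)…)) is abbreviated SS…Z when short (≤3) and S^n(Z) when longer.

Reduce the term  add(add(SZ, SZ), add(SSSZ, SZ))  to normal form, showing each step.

Answer: normal form = S^6(Z)  (in 9 steps)

Derivation:
  start: add(add(SZ, SZ), add(SSSZ, SZ))
  [1] add(S(add(Z, SZ)), add(SSSZ, SZ))
  [2] S(add(add(Z, SZ), add(SSSZ, SZ)))
  [3] S(add(SZ, add(SSSZ, SZ)))
  [4] S(S(add(Z, add(SSSZ, SZ))))
  [5] S(S(add(SSSZ, SZ)))
  [6] S(S(S(add(SSZ, SZ))))
  [7] S(S(S(S(add(SZ, SZ)))))
  [8] S(S(S(S(S(add(Z, SZ))))))
  [9] S^6(Z)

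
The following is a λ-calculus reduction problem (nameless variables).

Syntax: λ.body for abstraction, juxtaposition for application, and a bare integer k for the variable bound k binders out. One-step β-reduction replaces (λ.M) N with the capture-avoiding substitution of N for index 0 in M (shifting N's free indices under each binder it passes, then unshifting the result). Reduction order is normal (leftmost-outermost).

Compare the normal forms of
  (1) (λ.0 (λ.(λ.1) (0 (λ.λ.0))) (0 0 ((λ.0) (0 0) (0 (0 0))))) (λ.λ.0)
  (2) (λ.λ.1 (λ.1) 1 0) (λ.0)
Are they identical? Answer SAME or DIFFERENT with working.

Answer: DIFFERENT — A ⇓ λ.0, B ⇓ λ.0 0

Reduction:
Term A:
  start: (λ.0 (λ.(λ.1) (0 (λ.λ.0))) (0 0 ((λ.0) (0 0) (0 (0 0))))) (λ.λ.0)
  [1] (λ.λ.0) (λ.(λ.1) (0 (λ.λ.0))) ((λ.λ.0) (λ.λ.0) ((λ.0) ((λ.λ.0) (λ.λ.0)) ((λ.λ.0) ((λ.λ.0) (λ.λ.0)))))
  [2] (λ.0) ((λ.λ.0) (λ.λ.0) ((λ.0) ((λ.λ.0) (λ.λ.0)) ((λ.λ.0) ((λ.λ.0) (λ.λ.0)))))
  [3] (λ.λ.0) (λ.λ.0) ((λ.0) ((λ.λ.0) (λ.λ.0)) ((λ.λ.0) ((λ.λ.0) (λ.λ.0))))
  [4] (λ.0) ((λ.0) ((λ.λ.0) (λ.λ.0)) ((λ.λ.0) ((λ.λ.0) (λ.λ.0))))
  [5] (λ.0) ((λ.λ.0) (λ.λ.0)) ((λ.λ.0) ((λ.λ.0) (λ.λ.0)))
  [6] (λ.λ.0) (λ.λ.0) ((λ.λ.0) ((λ.λ.0) (λ.λ.0)))
  [7] (λ.0) ((λ.λ.0) ((λ.λ.0) (λ.λ.0)))
  [8] (λ.λ.0) ((λ.λ.0) (λ.λ.0))
  [9] λ.0

Term B:
  start: (λ.λ.1 (λ.1) 1 0) (λ.0)
  [1] λ.(λ.0) (λ.1) (λ.0) 0
  [2] λ.(λ.1) (λ.0) 0
  [3] λ.0 0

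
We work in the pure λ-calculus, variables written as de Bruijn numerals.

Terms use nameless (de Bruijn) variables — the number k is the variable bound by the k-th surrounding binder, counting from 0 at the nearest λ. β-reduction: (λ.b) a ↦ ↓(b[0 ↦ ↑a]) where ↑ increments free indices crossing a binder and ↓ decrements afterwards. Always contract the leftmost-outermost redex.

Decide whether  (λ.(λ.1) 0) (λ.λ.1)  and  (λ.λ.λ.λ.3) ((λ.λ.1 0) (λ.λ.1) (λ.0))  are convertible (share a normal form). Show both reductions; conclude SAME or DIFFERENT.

Term A:
  start: (λ.(λ.1) 0) (λ.λ.1)
  →1  (λ.λ.λ.1) (λ.λ.1)
  →2  λ.λ.1

Term B:
  start: (λ.λ.λ.λ.3) ((λ.λ.1 0) (λ.λ.1) (λ.0))
  →1  λ.λ.λ.(λ.λ.1 0) (λ.λ.1) (λ.0)
  →2  λ.λ.λ.(λ.(λ.λ.1) 0) (λ.0)
  →3  λ.λ.λ.(λ.λ.1) (λ.0)
  →4  λ.λ.λ.λ.λ.0

Answer: DIFFERENT — A ⇓ λ.λ.1, B ⇓ λ.λ.λ.λ.λ.0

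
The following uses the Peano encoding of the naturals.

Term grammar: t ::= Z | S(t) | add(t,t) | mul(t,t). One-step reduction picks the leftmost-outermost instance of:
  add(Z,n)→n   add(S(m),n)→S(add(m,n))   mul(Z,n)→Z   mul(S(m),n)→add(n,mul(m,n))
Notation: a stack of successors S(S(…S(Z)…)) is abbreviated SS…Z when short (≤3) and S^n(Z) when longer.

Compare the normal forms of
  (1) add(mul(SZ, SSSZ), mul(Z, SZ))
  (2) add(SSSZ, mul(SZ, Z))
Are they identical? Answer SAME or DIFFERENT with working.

Answer: SAME — A ⇓ SSSZ, B ⇓ SSSZ

Derivation:
Term A:
  start: add(mul(SZ, SSSZ), mul(Z, SZ))
  step 1: add(add(SSSZ, mul(Z, SSSZ)), mul(Z, SZ))
  step 2: add(S(add(SSZ, mul(Z, SSSZ))), mul(Z, SZ))
  step 3: S(add(add(SSZ, mul(Z, SSSZ)), mul(Z, SZ)))
  step 4: S(add(S(add(SZ, mul(Z, SSSZ))), mul(Z, SZ)))
  step 5: S(S(add(add(SZ, mul(Z, SSSZ)), mul(Z, SZ))))
  step 6: S(S(add(S(add(Z, mul(Z, SSSZ))), mul(Z, SZ))))
  step 7: S(S(S(add(add(Z, mul(Z, SSSZ)), mul(Z, SZ)))))
  step 8: S(S(S(add(mul(Z, SSSZ), mul(Z, SZ)))))
  step 9: S(S(S(add(Z, mul(Z, SZ)))))
  step 10: S(S(S(mul(Z, SZ))))
  step 11: SSSZ

Term B:
  start: add(SSSZ, mul(SZ, Z))
  step 1: S(add(SSZ, mul(SZ, Z)))
  step 2: S(S(add(SZ, mul(SZ, Z))))
  step 3: S(S(S(add(Z, mul(SZ, Z)))))
  step 4: S(S(S(mul(SZ, Z))))
  step 5: S(S(S(add(Z, mul(Z, Z)))))
  step 6: S(S(S(mul(Z, Z))))
  step 7: SSSZ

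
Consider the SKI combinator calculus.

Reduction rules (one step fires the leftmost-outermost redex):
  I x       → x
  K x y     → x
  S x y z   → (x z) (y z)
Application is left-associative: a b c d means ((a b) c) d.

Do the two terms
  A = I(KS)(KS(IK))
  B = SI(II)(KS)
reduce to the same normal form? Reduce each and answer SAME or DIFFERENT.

Term A:
  start: I(KS)(KS(IK))
  step 1: KS(KS(IK))
  step 2: S

Term B:
  start: SI(II)(KS)
  step 1: I(KS)(II(KS))
  step 2: KS(II(KS))
  step 3: S

Answer: SAME — A ⇓ S, B ⇓ S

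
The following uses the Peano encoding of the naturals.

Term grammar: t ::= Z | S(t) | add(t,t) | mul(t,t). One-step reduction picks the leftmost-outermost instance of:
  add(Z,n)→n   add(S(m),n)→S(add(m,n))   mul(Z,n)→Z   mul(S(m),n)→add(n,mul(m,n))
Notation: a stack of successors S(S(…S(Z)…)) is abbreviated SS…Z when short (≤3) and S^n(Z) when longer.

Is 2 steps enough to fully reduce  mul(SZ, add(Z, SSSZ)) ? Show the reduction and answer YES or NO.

  start: mul(SZ, add(Z, SSSZ))
  →1  add(add(Z, SSSZ), mul(Z, add(Z, SSSZ)))
  →2  add(SSSZ, mul(Z, add(Z, SSSZ)))

Answer: NO — after 2 steps the term is add(SSSZ, mul(Z, add(Z, SSSZ))), not yet normal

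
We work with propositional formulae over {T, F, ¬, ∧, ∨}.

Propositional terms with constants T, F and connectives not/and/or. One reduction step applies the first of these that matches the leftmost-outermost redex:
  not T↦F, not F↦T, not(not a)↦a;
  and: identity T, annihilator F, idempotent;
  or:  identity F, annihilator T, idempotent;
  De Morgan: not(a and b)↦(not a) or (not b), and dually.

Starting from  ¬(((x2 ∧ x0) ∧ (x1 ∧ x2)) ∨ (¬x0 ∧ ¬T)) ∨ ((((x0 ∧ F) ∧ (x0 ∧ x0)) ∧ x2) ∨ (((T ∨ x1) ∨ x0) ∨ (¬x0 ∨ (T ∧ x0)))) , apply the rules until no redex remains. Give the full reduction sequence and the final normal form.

Answer: normal form = T  (in 17 steps)

Reduction:
  start: ¬(((x2 ∧ x0) ∧ (x1 ∧ x2)) ∨ (¬x0 ∧ ¬T)) ∨ ((((x0 ∧ F) ∧ (x0 ∧ x0)) ∧ x2) ∨ (((T ∨ x1) ∨ x0) ∨ (¬x0 ∨ (T ∧ x0))))
  step 1: (¬((x2 ∧ x0) ∧ (x1 ∧ x2)) ∧ ¬(¬x0 ∧ ¬T)) ∨ ((((x0 ∧ F) ∧ (x0 ∧ x0)) ∧ x2) ∨ (((T ∨ x1) ∨ x0) ∨ (¬x0 ∨ (T ∧ x0))))
  step 2: ((¬(x2 ∧ x0) ∨ ¬(x1 ∧ x2)) ∧ ¬(¬x0 ∧ ¬T)) ∨ ((((x0 ∧ F) ∧ (x0 ∧ x0)) ∧ x2) ∨ (((T ∨ x1) ∨ x0) ∨ (¬x0 ∨ (T ∧ x0))))
  step 3: (((¬x2 ∨ ¬x0) ∨ ¬(x1 ∧ x2)) ∧ ¬(¬x0 ∧ ¬T)) ∨ ((((x0 ∧ F) ∧ (x0 ∧ x0)) ∧ x2) ∨ (((T ∨ x1) ∨ x0) ∨ (¬x0 ∨ (T ∧ x0))))
  step 4: (((¬x2 ∨ ¬x0) ∨ (¬x1 ∨ ¬x2)) ∧ ¬(¬x0 ∧ ¬T)) ∨ ((((x0 ∧ F) ∧ (x0 ∧ x0)) ∧ x2) ∨ (((T ∨ x1) ∨ x0) ∨ (¬x0 ∨ (T ∧ x0))))
  step 5: (((¬x2 ∨ ¬x0) ∨ (¬x1 ∨ ¬x2)) ∧ (¬¬x0 ∨ ¬¬T)) ∨ ((((x0 ∧ F) ∧ (x0 ∧ x0)) ∧ x2) ∨ (((T ∨ x1) ∨ x0) ∨ (¬x0 ∨ (T ∧ x0))))
  step 6: (((¬x2 ∨ ¬x0) ∨ (¬x1 ∨ ¬x2)) ∧ (x0 ∨ ¬¬T)) ∨ ((((x0 ∧ F) ∧ (x0 ∧ x0)) ∧ x2) ∨ (((T ∨ x1) ∨ x0) ∨ (¬x0 ∨ (T ∧ x0))))
  step 7: (((¬x2 ∨ ¬x0) ∨ (¬x1 ∨ ¬x2)) ∧ (x0 ∨ T)) ∨ ((((x0 ∧ F) ∧ (x0 ∧ x0)) ∧ x2) ∨ (((T ∨ x1) ∨ x0) ∨ (¬x0 ∨ (T ∧ x0))))
  step 8: (((¬x2 ∨ ¬x0) ∨ (¬x1 ∨ ¬x2)) ∧ T) ∨ ((((x0 ∧ F) ∧ (x0 ∧ x0)) ∧ x2) ∨ (((T ∨ x1) ∨ x0) ∨ (¬x0 ∨ (T ∧ x0))))
  step 9: ((¬x2 ∨ ¬x0) ∨ (¬x1 ∨ ¬x2)) ∨ ((((x0 ∧ F) ∧ (x0 ∧ x0)) ∧ x2) ∨ (((T ∨ x1) ∨ x0) ∨ (¬x0 ∨ (T ∧ x0))))
  step 10: ((¬x2 ∨ ¬x0) ∨ (¬x1 ∨ ¬x2)) ∨ (((F ∧ (x0 ∧ x0)) ∧ x2) ∨ (((T ∨ x1) ∨ x0) ∨ (¬x0 ∨ (T ∧ x0))))
  step 11: ((¬x2 ∨ ¬x0) ∨ (¬x1 ∨ ¬x2)) ∨ ((F ∧ x2) ∨ (((T ∨ x1) ∨ x0) ∨ (¬x0 ∨ (T ∧ x0))))
  step 12: ((¬x2 ∨ ¬x0) ∨ (¬x1 ∨ ¬x2)) ∨ (F ∨ (((T ∨ x1) ∨ x0) ∨ (¬x0 ∨ (T ∧ x0))))
  step 13: ((¬x2 ∨ ¬x0) ∨ (¬x1 ∨ ¬x2)) ∨ (((T ∨ x1) ∨ x0) ∨ (¬x0 ∨ (T ∧ x0)))
  step 14: ((¬x2 ∨ ¬x0) ∨ (¬x1 ∨ ¬x2)) ∨ ((T ∨ x0) ∨ (¬x0 ∨ (T ∧ x0)))
  step 15: ((¬x2 ∨ ¬x0) ∨ (¬x1 ∨ ¬x2)) ∨ (T ∨ (¬x0 ∨ (T ∧ x0)))
  step 16: ((¬x2 ∨ ¬x0) ∨ (¬x1 ∨ ¬x2)) ∨ T
  step 17: T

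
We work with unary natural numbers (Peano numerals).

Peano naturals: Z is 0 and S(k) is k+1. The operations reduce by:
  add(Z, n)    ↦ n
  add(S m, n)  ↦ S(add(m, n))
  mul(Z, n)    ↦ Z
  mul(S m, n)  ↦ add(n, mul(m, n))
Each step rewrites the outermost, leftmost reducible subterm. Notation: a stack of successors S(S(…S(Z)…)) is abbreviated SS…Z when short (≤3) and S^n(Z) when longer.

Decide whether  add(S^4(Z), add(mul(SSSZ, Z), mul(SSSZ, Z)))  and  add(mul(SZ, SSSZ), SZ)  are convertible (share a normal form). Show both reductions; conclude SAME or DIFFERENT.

Answer: SAME — A ⇓ S^4(Z), B ⇓ S^4(Z)

Derivation:
Term A:
  start: add(S^4(Z), add(mul(SSSZ, Z), mul(SSSZ, Z)))
  [1] S(add(SSSZ, add(mul(SSSZ, Z), mul(SSSZ, Z))))
  [2] S(S(add(SSZ, add(mul(SSSZ, Z), mul(SSSZ, Z)))))
  [3] S(S(S(add(SZ, add(mul(SSSZ, Z), mul(SSSZ, Z))))))
  [4] S(S(S(S(add(Z, add(mul(SSSZ, Z), mul(SSSZ, Z)))))))
  [5] S(S(S(S(add(mul(SSSZ, Z), mul(SSSZ, Z))))))
  [6] S(S(S(S(add(add(Z, mul(SSZ, Z)), mul(SSSZ, Z))))))
  [7] S(S(S(S(add(mul(SSZ, Z), mul(SSSZ, Z))))))
  [8] S(S(S(S(add(add(Z, mul(SZ, Z)), mul(SSSZ, Z))))))
  [9] S(S(S(S(add(mul(SZ, Z), mul(SSSZ, Z))))))
  [10] S(S(S(S(add(add(Z, mul(Z, Z)), mul(SSSZ, Z))))))
  [11] S(S(S(S(add(mul(Z, Z), mul(SSSZ, Z))))))
  [12] S(S(S(S(add(Z, mul(SSSZ, Z))))))
  [13] S(S(S(S(mul(SSSZ, Z)))))
  [14] S(S(S(S(add(Z, mul(SSZ, Z))))))
  [15] S(S(S(S(mul(SSZ, Z)))))
  [16] S(S(S(S(add(Z, mul(SZ, Z))))))
  [17] S(S(S(S(mul(SZ, Z)))))
  [18] S(S(S(S(add(Z, mul(Z, Z))))))
  [19] S(S(S(S(mul(Z, Z)))))
  [20] S^4(Z)

Term B:
  start: add(mul(SZ, SSSZ), SZ)
  [1] add(add(SSSZ, mul(Z, SSSZ)), SZ)
  [2] add(S(add(SSZ, mul(Z, SSSZ))), SZ)
  [3] S(add(add(SSZ, mul(Z, SSSZ)), SZ))
  [4] S(add(S(add(SZ, mul(Z, SSSZ))), SZ))
  [5] S(S(add(add(SZ, mul(Z, SSSZ)), SZ)))
  [6] S(S(add(S(add(Z, mul(Z, SSSZ))), SZ)))
  [7] S(S(S(add(add(Z, mul(Z, SSSZ)), SZ))))
  [8] S(S(S(add(mul(Z, SSSZ), SZ))))
  [9] S(S(S(add(Z, SZ))))
  [10] S^4(Z)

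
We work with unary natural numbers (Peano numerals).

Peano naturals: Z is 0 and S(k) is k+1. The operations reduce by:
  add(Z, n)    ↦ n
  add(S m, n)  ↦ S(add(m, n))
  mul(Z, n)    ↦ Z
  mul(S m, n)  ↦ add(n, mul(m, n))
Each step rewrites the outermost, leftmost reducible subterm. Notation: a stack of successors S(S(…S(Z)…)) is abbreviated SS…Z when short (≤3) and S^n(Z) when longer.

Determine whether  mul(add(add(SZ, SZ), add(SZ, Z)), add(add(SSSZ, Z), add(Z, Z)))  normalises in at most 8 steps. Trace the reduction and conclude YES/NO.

  start: mul(add(add(SZ, SZ), add(SZ, Z)), add(add(SSSZ, Z), add(Z, Z)))
  →1  mul(add(S(add(Z, SZ)), add(SZ, Z)), add(add(SSSZ, Z), add(Z, Z)))
  →2  mul(S(add(add(Z, SZ), add(SZ, Z))), add(add(SSSZ, Z), add(Z, Z)))
  →3  add(add(add(SSSZ, Z), add(Z, Z)), mul(add(add(Z, SZ), add(SZ, Z)), add(add(SSSZ, Z), add(Z, Z))))
  →4  add(add(S(add(SSZ, Z)), add(Z, Z)), mul(add(add(Z, SZ), add(SZ, Z)), add(add(SSSZ, Z), add(Z, Z))))
  →5  add(S(add(add(SSZ, Z), add(Z, Z))), mul(add(add(Z, SZ), add(SZ, Z)), add(add(SSSZ, Z), add(Z, Z))))
  →6  S(add(add(add(SSZ, Z), add(Z, Z)), mul(add(add(Z, SZ), add(SZ, Z)), add(add(SSSZ, Z), add(Z, Z)))))
  →7  S(add(add(S(add(SZ, Z)), add(Z, Z)), mul(add(add(Z, SZ), add(SZ, Z)), add(add(SSSZ, Z), add(Z, Z)))))
  →8  S(add(S(add(add(SZ, Z), add(Z, Z))), mul(add(add(Z, SZ), add(SZ, Z)), add(add(SSSZ, Z), add(Z, Z)))))

Answer: NO — after 8 steps the term is S(add(S(add(add(SZ, Z), add(Z, Z))), mul(add(add(Z, SZ), add(SZ, Z)), add(add(SSSZ, Z), add(Z, Z))))), not yet normal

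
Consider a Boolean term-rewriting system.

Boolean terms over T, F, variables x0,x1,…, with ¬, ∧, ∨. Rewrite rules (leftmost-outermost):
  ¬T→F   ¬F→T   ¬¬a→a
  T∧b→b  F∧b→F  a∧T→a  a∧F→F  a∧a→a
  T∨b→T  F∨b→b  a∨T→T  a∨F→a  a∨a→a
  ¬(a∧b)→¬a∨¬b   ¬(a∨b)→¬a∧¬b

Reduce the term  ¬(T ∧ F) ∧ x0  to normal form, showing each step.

Answer: normal form = x0  (in 5 steps)

Working:
  start: ¬(T ∧ F) ∧ x0
  step 1: (¬T ∨ ¬F) ∧ x0
  step 2: (F ∨ ¬F) ∧ x0
  step 3: ¬F ∧ x0
  step 4: T ∧ x0
  step 5: x0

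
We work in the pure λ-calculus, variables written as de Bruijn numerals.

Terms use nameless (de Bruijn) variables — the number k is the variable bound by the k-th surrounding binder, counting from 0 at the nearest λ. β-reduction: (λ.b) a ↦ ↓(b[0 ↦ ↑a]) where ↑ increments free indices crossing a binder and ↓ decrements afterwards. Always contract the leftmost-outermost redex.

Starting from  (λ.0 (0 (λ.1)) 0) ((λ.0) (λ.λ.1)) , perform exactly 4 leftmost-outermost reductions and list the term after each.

  start: (λ.0 (0 (λ.1)) 0) ((λ.0) (λ.λ.1))
  →1  (λ.0) (λ.λ.1) ((λ.0) (λ.λ.1) (λ.(λ.0) (λ.λ.1))) ((λ.0) (λ.λ.1))
  →2  (λ.λ.1) ((λ.0) (λ.λ.1) (λ.(λ.0) (λ.λ.1))) ((λ.0) (λ.λ.1))
  →3  (λ.(λ.0) (λ.λ.1) (λ.(λ.0) (λ.λ.1))) ((λ.0) (λ.λ.1))
  →4  (λ.0) (λ.λ.1) (λ.(λ.0) (λ.λ.1))

Answer: after 4 steps: (λ.0) (λ.λ.1) (λ.(λ.0) (λ.λ.1))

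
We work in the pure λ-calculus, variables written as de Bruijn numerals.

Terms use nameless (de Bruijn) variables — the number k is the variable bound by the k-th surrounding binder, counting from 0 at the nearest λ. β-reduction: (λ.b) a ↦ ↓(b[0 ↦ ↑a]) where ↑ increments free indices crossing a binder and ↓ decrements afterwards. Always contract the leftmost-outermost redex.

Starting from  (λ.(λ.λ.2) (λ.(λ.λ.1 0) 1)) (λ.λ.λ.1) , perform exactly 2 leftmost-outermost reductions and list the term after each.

  start: (λ.(λ.λ.2) (λ.(λ.λ.1 0) 1)) (λ.λ.λ.1)
  step 1: (λ.λ.λ.λ.λ.1) (λ.(λ.λ.1 0) (λ.λ.λ.1))
  step 2: λ.λ.λ.λ.1

Answer: after 2 steps: λ.λ.λ.λ.1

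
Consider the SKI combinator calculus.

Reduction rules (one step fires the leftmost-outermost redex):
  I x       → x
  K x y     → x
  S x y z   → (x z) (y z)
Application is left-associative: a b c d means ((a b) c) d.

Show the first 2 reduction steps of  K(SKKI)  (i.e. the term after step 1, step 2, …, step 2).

Answer: after 2 steps: KI

Reduction:
  start: K(SKKI)
  [1] K(KI(KI))
  [2] KI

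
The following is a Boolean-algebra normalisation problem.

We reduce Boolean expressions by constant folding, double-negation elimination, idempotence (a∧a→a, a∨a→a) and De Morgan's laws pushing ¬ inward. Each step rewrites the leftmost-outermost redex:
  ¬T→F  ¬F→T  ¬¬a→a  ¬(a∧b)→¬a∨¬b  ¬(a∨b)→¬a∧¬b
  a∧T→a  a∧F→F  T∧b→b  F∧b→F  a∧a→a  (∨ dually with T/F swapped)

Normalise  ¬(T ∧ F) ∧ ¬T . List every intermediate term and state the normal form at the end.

  start: ¬(T ∧ F) ∧ ¬T
  step 1: (¬T ∨ ¬F) ∧ ¬T
  step 2: (F ∨ ¬F) ∧ ¬T
  step 3: ¬F ∧ ¬T
  step 4: T ∧ ¬T
  step 5: ¬T
  step 6: F

Answer: normal form = F  (in 6 steps)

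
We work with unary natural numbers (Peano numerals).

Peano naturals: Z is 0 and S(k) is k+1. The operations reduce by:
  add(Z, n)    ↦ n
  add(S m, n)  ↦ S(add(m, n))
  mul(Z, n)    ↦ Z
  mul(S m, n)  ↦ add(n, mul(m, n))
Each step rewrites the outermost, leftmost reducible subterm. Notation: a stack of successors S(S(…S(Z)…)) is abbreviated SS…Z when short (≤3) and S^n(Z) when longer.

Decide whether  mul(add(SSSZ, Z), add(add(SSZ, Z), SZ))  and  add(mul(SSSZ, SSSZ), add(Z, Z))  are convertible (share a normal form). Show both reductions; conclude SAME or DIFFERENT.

Answer: SAME — A ⇓ S^9(Z), B ⇓ S^9(Z)

Derivation:
Term A:
  start: mul(add(SSSZ, Z), add(add(SSZ, Z), SZ))
  [1] mul(S(add(SSZ, Z)), add(add(SSZ, Z), SZ))
  [2] add(add(add(SSZ, Z), SZ), mul(add(SSZ, Z), add(add(SSZ, Z), SZ)))
  [3] add(add(S(add(SZ, Z)), SZ), mul(add(SSZ, Z), add(add(SSZ, Z), SZ)))
  [4] add(S(add(add(SZ, Z), SZ)), mul(add(SSZ, Z), add(add(SSZ, Z), SZ)))
  [5] S(add(add(add(SZ, Z), SZ), mul(add(SSZ, Z), add(add(SSZ, Z), SZ))))
  [6] S(add(add(S(add(Z, Z)), SZ), mul(add(SSZ, Z), add(add(SSZ, Z), SZ))))
  [7] S(add(S(add(add(Z, Z), SZ)), mul(add(SSZ, Z), add(add(SSZ, Z), SZ))))
  [8] S(S(add(add(add(Z, Z), SZ), mul(add(SSZ, Z), add(add(SSZ, Z), SZ)))))
  [9] S(S(add(add(Z, SZ), mul(add(SSZ, Z), add(add(SSZ, Z), SZ)))))
  [10] S(S(add(SZ, mul(add(SSZ, Z), add(add(SSZ, Z), SZ)))))
  [11] S(S(S(add(Z, mul(add(SSZ, Z), add(add(SSZ, Z), SZ))))))
  [12] S(S(S(mul(add(SSZ, Z), add(add(SSZ, Z), SZ)))))
  [13] S(S(S(mul(S(add(SZ, Z)), add(add(SSZ, Z), SZ)))))
  [14] S(S(S(add(add(add(SSZ, Z), SZ), mul(add(SZ, Z), add(add(SSZ, Z), SZ))))))
  [15] S(S(S(add(add(S(add(SZ, Z)), SZ), mul(add(SZ, Z), add(add(SSZ, Z), SZ))))))
  [16] S(S(S(add(S(add(add(SZ, Z), SZ)), mul(add(SZ, Z), add(add(SSZ, Z), SZ))))))
  [17] S(S(S(S(add(add(add(SZ, Z), SZ), mul(add(SZ, Z), add(add(SSZ, Z), SZ)))))))
  [18] S(S(S(S(add(add(S(add(Z, Z)), SZ), mul(add(SZ, Z), add(add(SSZ, Z), SZ)))))))
  [19] S(S(S(S(add(S(add(add(Z, Z), SZ)), mul(add(SZ, Z), add(add(SSZ, Z), SZ)))))))
  [20] S(S(S(S(S(add(add(add(Z, Z), SZ), mul(add(SZ, Z), add(add(SSZ, Z), SZ))))))))
  [21] S(S(S(S(S(add(add(Z, SZ), mul(add(SZ, Z), add(add(SSZ, Z), SZ))))))))
  [22] S(S(S(S(S(add(SZ, mul(add(SZ, Z), add(add(SSZ, Z), SZ))))))))
  [23] S(S(S(S(S(S(add(Z, mul(add(SZ, Z), add(add(SSZ, Z), SZ)))))))))
  [24] S(S(S(S(S(S(mul(add(SZ, Z), add(add(SSZ, Z), SZ))))))))
  [25] S(S(S(S(S(S(mul(S(add(Z, Z)), add(add(SSZ, Z), SZ))))))))
  [26] S(S(S(S(S(S(add(add(add(SSZ, Z), SZ), mul(add(Z, Z), add(add(SSZ, Z), SZ)))))))))
  [27] S(S(S(S(S(S(add(add(S(add(SZ, Z)), SZ), mul(add(Z, Z), add(add(SSZ, Z), SZ)))))))))
  [28] S(S(S(S(S(S(add(S(add(add(SZ, Z), SZ)), mul(add(Z, Z), add(add(SSZ, Z), SZ)))))))))
  [29] S(S(S(S(S(S(S(add(add(add(SZ, Z), SZ), mul(add(Z, Z), add(add(SSZ, Z), SZ))))))))))
  [30] S(S(S(S(S(S(S(add(add(S(add(Z, Z)), SZ), mul(add(Z, Z), add(add(SSZ, Z), SZ))))))))))
  [31] S(S(S(S(S(S(S(add(S(add(add(Z, Z), SZ)), mul(add(Z, Z), add(add(SSZ, Z), SZ))))))))))
  [32] S(S(S(S(S(S(S(S(add(add(add(Z, Z), SZ), mul(add(Z, Z), add(add(SSZ, Z), SZ)))))))))))
  [33] S(S(S(S(S(S(S(S(add(add(Z, SZ), mul(add(Z, Z), add(add(SSZ, Z), SZ)))))))))))
  [34] S(S(S(S(S(S(S(S(add(SZ, mul(add(Z, Z), add(add(SSZ, Z), SZ)))))))))))
  [35] S(S(S(S(S(S(S(S(S(add(Z, mul(add(Z, Z), add(add(SSZ, Z), SZ))))))))))))
  [36] S(S(S(S(S(S(S(S(S(mul(add(Z, Z), add(add(SSZ, Z), SZ)))))))))))
  [37] S(S(S(S(S(S(S(S(S(mul(Z, add(add(SSZ, Z), SZ)))))))))))
  [38] S^9(Z)

Term B:
  start: add(mul(SSSZ, SSSZ), add(Z, Z))
  [1] add(add(SSSZ, mul(SSZ, SSSZ)), add(Z, Z))
  [2] add(S(add(SSZ, mul(SSZ, SSSZ))), add(Z, Z))
  [3] S(add(add(SSZ, mul(SSZ, SSSZ)), add(Z, Z)))
  [4] S(add(S(add(SZ, mul(SSZ, SSSZ))), add(Z, Z)))
  [5] S(S(add(add(SZ, mul(SSZ, SSSZ)), add(Z, Z))))
  [6] S(S(add(S(add(Z, mul(SSZ, SSSZ))), add(Z, Z))))
  [7] S(S(S(add(add(Z, mul(SSZ, SSSZ)), add(Z, Z)))))
  [8] S(S(S(add(mul(SSZ, SSSZ), add(Z, Z)))))
  [9] S(S(S(add(add(SSSZ, mul(SZ, SSSZ)), add(Z, Z)))))
  [10] S(S(S(add(S(add(SSZ, mul(SZ, SSSZ))), add(Z, Z)))))
  [11] S(S(S(S(add(add(SSZ, mul(SZ, SSSZ)), add(Z, Z))))))
  [12] S(S(S(S(add(S(add(SZ, mul(SZ, SSSZ))), add(Z, Z))))))
  [13] S(S(S(S(S(add(add(SZ, mul(SZ, SSSZ)), add(Z, Z)))))))
  [14] S(S(S(S(S(add(S(add(Z, mul(SZ, SSSZ))), add(Z, Z)))))))
  [15] S(S(S(S(S(S(add(add(Z, mul(SZ, SSSZ)), add(Z, Z))))))))
  [16] S(S(S(S(S(S(add(mul(SZ, SSSZ), add(Z, Z))))))))
  [17] S(S(S(S(S(S(add(add(SSSZ, mul(Z, SSSZ)), add(Z, Z))))))))
  [18] S(S(S(S(S(S(add(S(add(SSZ, mul(Z, SSSZ))), add(Z, Z))))))))
  [19] S(S(S(S(S(S(S(add(add(SSZ, mul(Z, SSSZ)), add(Z, Z)))))))))
  [20] S(S(S(S(S(S(S(add(S(add(SZ, mul(Z, SSSZ))), add(Z, Z)))))))))
  [21] S(S(S(S(S(S(S(S(add(add(SZ, mul(Z, SSSZ)), add(Z, Z))))))))))
  [22] S(S(S(S(S(S(S(S(add(S(add(Z, mul(Z, SSSZ))), add(Z, Z))))))))))
  [23] S(S(S(S(S(S(S(S(S(add(add(Z, mul(Z, SSSZ)), add(Z, Z)))))))))))
  [24] S(S(S(S(S(S(S(S(S(add(mul(Z, SSSZ), add(Z, Z)))))))))))
  [25] S(S(S(S(S(S(S(S(S(add(Z, add(Z, Z)))))))))))
  [26] S(S(S(S(S(S(S(S(S(add(Z, Z))))))))))
  [27] S^9(Z)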